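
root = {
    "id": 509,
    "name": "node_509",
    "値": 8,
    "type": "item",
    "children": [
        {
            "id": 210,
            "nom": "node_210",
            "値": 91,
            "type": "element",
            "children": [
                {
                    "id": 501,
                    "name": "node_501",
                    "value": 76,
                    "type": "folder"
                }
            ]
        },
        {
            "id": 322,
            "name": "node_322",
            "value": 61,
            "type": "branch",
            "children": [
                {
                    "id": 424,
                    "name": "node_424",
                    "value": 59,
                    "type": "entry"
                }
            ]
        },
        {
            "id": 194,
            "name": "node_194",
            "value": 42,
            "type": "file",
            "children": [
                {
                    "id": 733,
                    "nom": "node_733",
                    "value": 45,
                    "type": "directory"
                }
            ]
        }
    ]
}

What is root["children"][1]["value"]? 61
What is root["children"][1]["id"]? 322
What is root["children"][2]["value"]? 42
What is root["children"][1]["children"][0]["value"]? 59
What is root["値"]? 8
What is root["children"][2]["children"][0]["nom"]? "node_733"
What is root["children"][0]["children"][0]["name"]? "node_501"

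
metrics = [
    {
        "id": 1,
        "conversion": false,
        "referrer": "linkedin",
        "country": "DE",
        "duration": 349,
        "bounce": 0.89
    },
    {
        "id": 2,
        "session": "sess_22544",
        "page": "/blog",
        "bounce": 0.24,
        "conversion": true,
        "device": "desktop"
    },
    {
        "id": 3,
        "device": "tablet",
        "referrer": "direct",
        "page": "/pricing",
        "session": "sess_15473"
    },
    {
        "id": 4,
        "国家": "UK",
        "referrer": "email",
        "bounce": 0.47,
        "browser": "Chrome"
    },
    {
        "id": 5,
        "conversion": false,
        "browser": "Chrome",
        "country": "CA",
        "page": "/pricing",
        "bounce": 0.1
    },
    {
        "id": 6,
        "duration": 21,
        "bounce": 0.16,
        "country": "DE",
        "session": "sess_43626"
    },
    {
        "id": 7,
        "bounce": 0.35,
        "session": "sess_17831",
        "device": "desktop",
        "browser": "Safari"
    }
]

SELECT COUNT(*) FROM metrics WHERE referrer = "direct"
1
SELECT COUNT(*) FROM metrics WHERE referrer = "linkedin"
1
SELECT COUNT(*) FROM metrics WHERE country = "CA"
1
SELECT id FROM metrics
[1, 2, 3, 4, 5, 6, 7]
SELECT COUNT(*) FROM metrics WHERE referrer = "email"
1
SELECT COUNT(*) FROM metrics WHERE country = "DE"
2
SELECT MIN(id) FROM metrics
1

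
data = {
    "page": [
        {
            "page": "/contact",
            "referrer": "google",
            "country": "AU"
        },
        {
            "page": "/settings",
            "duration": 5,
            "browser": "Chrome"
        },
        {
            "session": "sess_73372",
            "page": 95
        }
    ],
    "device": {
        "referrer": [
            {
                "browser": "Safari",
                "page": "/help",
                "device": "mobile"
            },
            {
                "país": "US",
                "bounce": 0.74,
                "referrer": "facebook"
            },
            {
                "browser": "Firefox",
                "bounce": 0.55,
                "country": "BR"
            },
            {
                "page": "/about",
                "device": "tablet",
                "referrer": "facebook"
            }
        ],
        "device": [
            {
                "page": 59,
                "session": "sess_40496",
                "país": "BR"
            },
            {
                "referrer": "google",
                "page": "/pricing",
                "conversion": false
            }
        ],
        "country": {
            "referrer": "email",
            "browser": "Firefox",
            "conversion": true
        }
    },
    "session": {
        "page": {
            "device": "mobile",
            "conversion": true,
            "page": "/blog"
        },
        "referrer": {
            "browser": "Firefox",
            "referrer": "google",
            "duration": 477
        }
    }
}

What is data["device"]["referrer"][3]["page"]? "/about"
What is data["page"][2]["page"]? 95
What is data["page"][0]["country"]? "AU"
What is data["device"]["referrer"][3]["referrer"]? "facebook"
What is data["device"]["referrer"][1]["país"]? "US"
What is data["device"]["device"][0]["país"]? "BR"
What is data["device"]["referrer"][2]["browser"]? "Firefox"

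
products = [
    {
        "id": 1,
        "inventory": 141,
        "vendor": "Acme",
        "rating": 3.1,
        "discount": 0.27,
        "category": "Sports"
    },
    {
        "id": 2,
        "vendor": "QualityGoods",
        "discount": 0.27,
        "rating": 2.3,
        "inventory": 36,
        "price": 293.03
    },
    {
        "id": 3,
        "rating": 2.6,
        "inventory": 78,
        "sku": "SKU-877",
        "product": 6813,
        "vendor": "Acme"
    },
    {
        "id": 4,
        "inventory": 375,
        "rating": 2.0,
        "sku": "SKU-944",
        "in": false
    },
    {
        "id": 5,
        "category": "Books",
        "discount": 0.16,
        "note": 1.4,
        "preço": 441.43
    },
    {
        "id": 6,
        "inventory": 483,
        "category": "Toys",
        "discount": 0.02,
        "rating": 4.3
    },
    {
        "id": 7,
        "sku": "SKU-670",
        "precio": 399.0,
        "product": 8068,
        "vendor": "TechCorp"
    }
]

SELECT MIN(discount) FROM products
0.02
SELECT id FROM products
[1, 2, 3, 4, 5, 6, 7]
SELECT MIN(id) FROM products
1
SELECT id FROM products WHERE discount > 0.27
[]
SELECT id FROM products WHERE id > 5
[6, 7]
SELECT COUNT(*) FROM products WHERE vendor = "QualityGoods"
1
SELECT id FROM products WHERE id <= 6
[1, 2, 3, 4, 5, 6]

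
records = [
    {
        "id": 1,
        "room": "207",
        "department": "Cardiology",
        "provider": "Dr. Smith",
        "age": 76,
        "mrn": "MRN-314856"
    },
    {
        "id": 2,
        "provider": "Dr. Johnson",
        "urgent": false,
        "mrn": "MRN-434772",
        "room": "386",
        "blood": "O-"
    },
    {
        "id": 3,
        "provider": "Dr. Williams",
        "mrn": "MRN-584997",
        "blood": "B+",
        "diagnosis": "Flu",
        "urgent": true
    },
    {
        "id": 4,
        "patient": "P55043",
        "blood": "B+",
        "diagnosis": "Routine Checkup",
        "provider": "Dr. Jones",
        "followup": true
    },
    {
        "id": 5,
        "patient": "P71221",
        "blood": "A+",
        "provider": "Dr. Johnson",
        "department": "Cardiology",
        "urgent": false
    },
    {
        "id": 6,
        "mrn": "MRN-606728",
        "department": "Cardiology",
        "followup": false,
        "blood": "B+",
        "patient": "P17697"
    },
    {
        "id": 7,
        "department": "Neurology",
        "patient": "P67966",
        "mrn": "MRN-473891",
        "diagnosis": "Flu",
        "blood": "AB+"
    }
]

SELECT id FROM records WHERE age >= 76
[1]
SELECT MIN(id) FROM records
1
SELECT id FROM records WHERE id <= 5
[1, 2, 3, 4, 5]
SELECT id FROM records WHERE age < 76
[]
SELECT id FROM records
[1, 2, 3, 4, 5, 6, 7]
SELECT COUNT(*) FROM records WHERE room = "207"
1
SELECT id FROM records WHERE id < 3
[1, 2]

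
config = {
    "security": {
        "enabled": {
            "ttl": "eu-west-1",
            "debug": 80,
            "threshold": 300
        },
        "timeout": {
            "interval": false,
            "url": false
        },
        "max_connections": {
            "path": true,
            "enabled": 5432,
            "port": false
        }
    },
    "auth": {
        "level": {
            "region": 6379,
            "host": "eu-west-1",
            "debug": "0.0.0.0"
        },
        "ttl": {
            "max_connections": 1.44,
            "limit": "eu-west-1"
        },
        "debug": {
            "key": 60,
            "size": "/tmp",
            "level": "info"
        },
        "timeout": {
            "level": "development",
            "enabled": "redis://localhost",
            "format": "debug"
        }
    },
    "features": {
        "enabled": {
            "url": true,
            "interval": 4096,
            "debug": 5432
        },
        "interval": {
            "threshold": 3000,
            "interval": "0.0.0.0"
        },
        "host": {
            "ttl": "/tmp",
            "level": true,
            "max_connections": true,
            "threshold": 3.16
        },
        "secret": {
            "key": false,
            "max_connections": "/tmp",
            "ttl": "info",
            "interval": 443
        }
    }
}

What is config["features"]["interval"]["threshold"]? 3000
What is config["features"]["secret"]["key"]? False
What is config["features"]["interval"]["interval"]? "0.0.0.0"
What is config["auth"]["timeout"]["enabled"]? "redis://localhost"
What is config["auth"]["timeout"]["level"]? "development"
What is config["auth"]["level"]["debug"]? "0.0.0.0"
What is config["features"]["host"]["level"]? True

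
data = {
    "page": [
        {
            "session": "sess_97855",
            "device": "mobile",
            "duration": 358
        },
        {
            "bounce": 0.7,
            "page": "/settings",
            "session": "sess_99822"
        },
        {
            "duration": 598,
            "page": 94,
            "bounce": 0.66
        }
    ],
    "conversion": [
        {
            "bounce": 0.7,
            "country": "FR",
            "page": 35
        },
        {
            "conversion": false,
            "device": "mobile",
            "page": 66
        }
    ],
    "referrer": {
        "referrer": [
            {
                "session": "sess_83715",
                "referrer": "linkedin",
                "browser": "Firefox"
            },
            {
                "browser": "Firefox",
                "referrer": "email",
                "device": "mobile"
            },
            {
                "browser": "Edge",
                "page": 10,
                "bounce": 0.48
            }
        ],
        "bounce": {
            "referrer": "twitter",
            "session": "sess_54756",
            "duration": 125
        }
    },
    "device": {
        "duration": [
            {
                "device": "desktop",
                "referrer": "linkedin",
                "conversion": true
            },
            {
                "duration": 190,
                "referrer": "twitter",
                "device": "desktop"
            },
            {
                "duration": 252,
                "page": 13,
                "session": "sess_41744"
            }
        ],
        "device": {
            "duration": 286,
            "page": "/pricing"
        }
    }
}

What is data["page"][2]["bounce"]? 0.66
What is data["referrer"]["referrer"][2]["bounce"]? 0.48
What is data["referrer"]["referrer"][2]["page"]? 10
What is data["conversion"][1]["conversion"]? False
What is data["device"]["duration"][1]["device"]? "desktop"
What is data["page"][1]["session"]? "sess_99822"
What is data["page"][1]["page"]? "/settings"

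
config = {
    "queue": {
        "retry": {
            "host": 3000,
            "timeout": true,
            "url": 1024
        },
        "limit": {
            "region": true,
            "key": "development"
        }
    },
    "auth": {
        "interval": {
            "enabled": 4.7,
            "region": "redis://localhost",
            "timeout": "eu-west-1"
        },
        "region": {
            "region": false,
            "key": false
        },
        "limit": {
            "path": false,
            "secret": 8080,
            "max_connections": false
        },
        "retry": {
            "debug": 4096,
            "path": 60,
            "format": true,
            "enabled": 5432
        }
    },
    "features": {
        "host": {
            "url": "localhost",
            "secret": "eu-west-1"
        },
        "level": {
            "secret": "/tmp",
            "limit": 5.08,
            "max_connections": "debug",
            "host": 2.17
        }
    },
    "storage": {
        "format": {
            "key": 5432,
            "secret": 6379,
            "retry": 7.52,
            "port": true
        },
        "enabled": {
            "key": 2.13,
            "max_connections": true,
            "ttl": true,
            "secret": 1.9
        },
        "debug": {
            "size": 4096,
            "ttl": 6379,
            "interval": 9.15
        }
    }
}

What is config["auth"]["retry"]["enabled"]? 5432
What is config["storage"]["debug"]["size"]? 4096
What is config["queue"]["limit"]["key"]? "development"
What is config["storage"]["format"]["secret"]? 6379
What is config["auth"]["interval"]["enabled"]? 4.7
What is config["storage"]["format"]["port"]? True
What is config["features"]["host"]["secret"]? "eu-west-1"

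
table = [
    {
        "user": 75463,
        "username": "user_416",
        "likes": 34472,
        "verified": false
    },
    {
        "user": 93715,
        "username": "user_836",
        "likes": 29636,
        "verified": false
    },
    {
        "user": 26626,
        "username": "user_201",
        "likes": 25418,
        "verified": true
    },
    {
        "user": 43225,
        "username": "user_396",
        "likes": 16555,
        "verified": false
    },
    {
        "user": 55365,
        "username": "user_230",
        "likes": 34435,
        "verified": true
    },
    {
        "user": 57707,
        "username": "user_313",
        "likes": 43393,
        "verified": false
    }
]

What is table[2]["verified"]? True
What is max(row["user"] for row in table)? 93715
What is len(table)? 6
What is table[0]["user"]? 75463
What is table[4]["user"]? 55365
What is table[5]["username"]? "user_313"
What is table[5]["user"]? 57707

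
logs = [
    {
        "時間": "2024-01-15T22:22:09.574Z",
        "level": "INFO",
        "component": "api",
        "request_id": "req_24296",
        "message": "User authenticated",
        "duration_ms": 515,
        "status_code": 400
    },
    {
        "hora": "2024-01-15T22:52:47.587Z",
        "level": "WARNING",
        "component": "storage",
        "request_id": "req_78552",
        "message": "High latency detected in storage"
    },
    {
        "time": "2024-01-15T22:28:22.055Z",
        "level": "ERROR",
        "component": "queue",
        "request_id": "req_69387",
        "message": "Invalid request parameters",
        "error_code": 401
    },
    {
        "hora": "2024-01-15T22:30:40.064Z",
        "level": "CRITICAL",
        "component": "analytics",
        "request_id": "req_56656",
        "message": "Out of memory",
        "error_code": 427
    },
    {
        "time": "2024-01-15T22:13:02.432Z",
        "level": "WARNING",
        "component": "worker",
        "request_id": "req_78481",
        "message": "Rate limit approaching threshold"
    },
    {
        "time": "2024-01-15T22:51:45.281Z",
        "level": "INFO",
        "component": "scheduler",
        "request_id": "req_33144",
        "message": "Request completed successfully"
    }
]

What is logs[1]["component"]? "storage"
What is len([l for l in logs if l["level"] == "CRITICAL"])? 1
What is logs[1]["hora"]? "2024-01-15T22:52:47.587Z"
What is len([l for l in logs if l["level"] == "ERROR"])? 1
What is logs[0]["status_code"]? 400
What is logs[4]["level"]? "WARNING"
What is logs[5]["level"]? "INFO"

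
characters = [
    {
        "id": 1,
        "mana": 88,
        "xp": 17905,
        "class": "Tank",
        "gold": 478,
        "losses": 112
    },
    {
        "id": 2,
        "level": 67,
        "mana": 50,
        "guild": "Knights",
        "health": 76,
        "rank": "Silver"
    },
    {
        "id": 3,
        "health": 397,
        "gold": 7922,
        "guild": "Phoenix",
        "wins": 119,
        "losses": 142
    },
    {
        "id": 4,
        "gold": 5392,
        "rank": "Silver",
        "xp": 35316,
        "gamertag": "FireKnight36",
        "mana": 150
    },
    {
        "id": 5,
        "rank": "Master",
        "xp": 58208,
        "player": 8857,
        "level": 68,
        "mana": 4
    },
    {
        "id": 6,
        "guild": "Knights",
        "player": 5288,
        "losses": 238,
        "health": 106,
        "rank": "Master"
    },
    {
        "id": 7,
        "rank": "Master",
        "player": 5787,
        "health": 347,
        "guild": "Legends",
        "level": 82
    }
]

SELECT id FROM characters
[1, 2, 3, 4, 5, 6, 7]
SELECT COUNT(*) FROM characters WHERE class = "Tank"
1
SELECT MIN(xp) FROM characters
17905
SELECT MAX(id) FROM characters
7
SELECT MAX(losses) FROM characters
238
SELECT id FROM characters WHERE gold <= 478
[1]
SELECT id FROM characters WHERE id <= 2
[1, 2]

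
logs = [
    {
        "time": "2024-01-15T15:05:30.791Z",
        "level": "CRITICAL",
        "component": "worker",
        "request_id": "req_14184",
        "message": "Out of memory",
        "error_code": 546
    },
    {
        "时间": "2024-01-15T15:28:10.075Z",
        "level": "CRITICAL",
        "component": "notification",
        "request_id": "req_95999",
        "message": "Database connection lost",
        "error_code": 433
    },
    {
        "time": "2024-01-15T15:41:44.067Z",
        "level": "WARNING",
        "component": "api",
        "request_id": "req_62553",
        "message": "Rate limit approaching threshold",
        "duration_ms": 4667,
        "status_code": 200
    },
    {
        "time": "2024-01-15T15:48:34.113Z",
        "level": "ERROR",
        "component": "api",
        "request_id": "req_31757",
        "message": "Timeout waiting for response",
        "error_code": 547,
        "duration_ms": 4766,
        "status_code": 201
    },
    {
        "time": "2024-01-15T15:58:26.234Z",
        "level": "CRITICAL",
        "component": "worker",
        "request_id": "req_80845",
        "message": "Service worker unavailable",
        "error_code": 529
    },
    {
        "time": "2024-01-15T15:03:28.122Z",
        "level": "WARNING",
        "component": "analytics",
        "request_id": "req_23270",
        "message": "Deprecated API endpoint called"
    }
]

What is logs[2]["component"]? "api"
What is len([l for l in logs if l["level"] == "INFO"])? 0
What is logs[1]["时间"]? "2024-01-15T15:28:10.075Z"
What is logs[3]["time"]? "2024-01-15T15:48:34.113Z"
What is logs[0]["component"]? "worker"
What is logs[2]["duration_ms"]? 4667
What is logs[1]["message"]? "Database connection lost"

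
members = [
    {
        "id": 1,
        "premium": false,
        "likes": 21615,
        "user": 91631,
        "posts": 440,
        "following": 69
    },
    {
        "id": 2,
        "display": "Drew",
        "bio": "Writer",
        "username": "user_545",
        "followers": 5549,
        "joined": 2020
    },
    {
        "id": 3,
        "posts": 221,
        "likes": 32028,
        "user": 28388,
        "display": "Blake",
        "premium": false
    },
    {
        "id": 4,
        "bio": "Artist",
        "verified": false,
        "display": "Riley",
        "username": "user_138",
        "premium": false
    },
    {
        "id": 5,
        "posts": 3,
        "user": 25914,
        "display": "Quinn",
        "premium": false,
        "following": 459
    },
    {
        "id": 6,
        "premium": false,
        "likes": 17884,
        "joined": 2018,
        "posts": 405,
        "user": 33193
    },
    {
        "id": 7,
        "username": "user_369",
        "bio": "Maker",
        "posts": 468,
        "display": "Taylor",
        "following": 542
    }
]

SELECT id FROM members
[1, 2, 3, 4, 5, 6, 7]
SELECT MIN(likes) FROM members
17884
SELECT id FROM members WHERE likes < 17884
[]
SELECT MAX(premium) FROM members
False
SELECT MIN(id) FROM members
1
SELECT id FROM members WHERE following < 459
[1]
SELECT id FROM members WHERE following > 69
[5, 7]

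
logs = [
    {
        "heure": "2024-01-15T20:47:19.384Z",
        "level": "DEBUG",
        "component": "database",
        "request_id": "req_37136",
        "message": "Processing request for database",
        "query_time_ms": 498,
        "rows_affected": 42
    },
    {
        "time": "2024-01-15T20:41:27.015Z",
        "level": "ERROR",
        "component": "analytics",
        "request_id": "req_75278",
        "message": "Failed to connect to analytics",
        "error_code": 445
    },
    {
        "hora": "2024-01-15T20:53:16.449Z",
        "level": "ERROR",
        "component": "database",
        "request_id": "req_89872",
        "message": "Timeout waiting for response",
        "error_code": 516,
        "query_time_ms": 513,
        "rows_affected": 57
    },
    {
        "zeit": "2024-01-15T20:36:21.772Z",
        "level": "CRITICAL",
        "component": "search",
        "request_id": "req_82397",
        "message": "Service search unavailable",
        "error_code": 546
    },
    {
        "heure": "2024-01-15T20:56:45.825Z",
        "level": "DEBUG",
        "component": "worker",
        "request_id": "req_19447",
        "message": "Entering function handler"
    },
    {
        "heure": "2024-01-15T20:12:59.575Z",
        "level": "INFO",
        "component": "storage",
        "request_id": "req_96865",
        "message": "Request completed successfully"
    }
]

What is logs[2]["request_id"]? "req_89872"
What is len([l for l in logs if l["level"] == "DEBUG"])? 2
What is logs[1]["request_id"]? "req_75278"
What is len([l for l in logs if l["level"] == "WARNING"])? 0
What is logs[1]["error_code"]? 445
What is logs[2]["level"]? "ERROR"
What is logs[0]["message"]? "Processing request for database"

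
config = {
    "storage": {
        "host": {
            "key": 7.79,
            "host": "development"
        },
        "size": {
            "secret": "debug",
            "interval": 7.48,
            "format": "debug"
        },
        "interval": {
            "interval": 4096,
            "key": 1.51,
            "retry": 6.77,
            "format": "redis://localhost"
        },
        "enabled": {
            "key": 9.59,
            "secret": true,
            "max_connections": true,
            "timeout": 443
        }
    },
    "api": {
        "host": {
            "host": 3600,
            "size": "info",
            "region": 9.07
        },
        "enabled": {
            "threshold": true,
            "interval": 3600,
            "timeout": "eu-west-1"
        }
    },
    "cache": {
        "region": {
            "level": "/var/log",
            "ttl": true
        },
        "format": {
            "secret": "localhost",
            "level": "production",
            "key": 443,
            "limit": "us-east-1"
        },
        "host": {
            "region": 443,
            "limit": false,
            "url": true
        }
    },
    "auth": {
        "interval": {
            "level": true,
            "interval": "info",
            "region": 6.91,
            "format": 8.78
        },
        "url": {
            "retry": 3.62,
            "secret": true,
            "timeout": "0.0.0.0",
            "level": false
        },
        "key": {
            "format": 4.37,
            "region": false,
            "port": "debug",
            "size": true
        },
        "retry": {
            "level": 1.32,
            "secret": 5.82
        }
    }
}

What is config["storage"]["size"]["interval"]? 7.48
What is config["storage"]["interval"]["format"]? "redis://localhost"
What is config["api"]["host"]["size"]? "info"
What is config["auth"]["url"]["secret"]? True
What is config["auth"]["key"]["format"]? 4.37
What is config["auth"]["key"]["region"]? False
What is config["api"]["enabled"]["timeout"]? "eu-west-1"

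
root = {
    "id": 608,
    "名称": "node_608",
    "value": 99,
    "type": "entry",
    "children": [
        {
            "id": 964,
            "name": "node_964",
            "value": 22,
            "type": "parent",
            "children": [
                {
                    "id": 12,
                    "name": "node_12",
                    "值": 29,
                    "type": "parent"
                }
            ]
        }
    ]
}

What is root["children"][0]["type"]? "parent"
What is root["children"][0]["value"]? 22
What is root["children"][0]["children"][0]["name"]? "node_12"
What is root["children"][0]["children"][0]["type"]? "parent"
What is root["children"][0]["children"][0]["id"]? 12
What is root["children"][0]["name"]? "node_964"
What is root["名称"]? "node_608"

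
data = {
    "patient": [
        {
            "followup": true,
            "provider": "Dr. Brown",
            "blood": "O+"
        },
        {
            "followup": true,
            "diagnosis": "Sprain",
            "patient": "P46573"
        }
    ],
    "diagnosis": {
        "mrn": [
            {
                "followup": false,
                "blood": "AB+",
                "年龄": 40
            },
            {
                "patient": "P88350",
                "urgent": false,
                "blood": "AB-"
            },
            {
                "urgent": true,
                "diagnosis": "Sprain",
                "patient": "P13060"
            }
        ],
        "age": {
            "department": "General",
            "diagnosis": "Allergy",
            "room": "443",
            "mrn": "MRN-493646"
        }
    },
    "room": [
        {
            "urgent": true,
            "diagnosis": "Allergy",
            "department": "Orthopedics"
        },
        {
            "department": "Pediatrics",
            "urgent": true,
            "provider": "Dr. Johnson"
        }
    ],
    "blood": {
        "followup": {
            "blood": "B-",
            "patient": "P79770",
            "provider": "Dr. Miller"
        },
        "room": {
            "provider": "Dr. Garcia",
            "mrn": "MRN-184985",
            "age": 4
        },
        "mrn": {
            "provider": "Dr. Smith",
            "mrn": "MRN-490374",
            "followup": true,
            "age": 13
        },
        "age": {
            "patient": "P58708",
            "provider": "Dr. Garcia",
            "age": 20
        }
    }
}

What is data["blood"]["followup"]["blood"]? "B-"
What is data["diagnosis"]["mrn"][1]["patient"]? "P88350"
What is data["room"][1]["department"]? "Pediatrics"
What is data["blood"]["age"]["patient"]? "P58708"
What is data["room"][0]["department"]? "Orthopedics"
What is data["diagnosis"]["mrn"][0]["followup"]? False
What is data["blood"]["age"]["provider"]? "Dr. Garcia"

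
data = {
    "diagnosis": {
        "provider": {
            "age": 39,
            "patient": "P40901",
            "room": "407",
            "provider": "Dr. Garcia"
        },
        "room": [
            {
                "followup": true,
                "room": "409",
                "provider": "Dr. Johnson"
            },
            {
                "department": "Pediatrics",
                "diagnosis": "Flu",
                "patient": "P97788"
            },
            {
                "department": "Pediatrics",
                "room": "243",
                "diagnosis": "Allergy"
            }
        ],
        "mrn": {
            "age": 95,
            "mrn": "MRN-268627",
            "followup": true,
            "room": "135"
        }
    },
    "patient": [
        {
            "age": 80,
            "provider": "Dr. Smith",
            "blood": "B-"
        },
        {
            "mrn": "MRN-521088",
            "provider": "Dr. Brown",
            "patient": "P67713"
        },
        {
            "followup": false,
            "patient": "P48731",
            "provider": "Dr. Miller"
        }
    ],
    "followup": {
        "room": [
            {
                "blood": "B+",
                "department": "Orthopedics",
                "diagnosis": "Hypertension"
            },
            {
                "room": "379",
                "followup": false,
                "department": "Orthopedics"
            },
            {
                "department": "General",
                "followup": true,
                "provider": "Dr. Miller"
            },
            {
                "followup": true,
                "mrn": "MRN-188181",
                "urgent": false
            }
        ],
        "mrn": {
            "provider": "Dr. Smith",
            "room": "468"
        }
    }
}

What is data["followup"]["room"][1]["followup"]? False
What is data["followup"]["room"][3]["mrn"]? "MRN-188181"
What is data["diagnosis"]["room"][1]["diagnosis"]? "Flu"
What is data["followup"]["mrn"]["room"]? "468"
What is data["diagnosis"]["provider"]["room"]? "407"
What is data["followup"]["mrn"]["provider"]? "Dr. Smith"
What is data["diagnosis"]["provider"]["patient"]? "P40901"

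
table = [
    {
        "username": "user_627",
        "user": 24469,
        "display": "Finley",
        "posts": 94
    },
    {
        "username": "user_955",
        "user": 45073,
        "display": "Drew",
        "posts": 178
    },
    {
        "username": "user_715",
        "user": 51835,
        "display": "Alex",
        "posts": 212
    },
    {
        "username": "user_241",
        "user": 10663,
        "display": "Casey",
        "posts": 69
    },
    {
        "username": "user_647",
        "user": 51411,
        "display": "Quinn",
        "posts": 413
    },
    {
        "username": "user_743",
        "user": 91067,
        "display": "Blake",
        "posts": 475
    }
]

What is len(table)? 6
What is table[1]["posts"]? 178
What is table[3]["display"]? "Casey"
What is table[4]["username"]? "user_647"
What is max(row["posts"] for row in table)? 475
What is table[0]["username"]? "user_627"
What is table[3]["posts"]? 69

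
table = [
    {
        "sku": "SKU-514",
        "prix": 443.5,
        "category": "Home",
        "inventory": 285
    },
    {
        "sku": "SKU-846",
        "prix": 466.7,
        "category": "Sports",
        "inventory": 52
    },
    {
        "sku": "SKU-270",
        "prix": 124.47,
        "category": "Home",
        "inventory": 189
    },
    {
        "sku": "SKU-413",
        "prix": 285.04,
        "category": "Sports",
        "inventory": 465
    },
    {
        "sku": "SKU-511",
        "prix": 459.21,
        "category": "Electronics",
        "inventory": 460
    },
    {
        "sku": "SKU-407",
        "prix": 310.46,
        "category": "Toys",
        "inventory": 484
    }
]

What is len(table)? 6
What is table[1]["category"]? "Sports"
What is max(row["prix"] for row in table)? 466.7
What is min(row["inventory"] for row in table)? 52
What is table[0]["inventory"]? 285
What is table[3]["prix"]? 285.04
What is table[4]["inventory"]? 460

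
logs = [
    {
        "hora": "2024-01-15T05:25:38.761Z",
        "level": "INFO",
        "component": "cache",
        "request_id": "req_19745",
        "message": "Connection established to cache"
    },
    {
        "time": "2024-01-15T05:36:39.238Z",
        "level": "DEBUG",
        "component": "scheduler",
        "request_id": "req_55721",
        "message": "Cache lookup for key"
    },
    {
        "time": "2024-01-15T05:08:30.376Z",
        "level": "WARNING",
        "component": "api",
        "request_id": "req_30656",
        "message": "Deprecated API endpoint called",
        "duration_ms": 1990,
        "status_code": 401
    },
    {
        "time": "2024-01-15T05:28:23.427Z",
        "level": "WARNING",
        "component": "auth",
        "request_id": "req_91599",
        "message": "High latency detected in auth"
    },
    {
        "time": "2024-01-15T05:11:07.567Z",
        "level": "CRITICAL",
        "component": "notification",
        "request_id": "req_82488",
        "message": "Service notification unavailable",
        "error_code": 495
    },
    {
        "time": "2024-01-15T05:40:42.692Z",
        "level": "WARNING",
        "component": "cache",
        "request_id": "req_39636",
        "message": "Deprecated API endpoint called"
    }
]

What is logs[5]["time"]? "2024-01-15T05:40:42.692Z"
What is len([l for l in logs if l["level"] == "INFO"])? 1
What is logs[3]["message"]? "High latency detected in auth"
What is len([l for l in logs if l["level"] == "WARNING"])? 3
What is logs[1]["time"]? "2024-01-15T05:36:39.238Z"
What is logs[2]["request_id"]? "req_30656"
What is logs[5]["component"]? "cache"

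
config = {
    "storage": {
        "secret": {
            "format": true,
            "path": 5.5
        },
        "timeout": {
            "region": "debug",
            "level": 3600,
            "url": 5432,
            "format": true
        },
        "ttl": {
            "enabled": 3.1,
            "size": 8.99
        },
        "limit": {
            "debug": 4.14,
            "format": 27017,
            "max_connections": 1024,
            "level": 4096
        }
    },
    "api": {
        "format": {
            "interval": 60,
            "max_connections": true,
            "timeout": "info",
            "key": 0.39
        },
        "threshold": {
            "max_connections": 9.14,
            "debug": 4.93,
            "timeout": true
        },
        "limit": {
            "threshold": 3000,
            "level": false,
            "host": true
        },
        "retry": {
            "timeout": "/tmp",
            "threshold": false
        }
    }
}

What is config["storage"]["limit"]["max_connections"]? 1024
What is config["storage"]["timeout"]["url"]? 5432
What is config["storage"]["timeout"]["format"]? True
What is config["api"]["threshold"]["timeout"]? True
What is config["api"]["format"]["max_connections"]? True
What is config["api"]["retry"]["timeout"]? "/tmp"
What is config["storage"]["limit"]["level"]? 4096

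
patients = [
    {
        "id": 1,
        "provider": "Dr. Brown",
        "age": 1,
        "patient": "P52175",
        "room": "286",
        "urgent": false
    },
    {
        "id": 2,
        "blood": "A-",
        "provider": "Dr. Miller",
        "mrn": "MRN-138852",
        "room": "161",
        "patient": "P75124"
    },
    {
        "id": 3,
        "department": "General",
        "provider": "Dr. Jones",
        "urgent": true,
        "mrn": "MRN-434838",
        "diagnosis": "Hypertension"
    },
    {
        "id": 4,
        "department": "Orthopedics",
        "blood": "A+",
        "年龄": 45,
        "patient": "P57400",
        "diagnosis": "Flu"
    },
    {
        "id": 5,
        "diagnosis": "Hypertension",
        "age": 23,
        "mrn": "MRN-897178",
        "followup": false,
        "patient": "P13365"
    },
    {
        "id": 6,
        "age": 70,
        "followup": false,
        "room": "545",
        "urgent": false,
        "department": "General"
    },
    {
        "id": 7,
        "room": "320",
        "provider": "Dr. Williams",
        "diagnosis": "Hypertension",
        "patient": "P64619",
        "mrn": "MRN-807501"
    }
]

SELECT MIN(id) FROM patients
1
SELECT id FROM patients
[1, 2, 3, 4, 5, 6, 7]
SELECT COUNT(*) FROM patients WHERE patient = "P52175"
1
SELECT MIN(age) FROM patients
1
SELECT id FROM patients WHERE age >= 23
[5, 6]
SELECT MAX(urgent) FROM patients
True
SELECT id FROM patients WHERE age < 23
[1]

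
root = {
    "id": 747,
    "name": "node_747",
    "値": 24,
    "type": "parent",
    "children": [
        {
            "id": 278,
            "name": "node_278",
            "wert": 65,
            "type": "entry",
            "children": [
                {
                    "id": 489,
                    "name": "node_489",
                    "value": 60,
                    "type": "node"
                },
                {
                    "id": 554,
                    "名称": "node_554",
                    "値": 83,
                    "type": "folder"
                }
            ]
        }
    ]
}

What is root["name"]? "node_747"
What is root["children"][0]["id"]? 278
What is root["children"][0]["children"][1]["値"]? 83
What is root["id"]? 747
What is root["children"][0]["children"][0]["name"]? "node_489"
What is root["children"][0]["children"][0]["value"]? 60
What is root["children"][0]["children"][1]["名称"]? "node_554"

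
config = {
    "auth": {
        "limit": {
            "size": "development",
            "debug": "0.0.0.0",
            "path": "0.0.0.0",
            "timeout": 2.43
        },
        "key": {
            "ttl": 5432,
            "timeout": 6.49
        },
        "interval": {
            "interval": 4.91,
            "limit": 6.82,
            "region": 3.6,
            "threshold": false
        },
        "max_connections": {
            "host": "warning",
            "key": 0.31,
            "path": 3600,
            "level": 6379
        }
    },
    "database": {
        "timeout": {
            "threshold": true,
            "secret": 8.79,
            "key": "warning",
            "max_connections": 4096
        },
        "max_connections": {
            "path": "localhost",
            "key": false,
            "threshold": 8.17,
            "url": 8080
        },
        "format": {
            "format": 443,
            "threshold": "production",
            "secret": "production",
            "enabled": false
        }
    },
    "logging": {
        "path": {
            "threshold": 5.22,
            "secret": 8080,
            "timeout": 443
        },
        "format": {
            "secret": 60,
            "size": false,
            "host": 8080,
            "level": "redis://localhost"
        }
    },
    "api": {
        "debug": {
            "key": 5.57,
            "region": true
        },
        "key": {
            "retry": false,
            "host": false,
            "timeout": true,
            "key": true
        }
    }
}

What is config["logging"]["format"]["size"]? False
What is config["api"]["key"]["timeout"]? True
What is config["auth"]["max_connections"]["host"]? "warning"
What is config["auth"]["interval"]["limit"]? 6.82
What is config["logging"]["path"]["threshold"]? 5.22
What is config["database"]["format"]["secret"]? "production"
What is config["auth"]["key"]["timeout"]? 6.49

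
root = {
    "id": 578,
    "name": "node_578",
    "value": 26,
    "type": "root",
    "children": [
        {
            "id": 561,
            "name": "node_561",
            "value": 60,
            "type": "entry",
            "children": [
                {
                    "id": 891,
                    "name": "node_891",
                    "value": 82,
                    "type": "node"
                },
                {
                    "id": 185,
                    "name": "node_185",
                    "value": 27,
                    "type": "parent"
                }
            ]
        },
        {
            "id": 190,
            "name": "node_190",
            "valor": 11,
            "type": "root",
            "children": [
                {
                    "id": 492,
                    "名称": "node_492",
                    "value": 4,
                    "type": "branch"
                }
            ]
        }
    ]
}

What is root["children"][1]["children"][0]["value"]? 4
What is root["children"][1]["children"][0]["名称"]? "node_492"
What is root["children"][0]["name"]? "node_561"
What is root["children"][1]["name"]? "node_190"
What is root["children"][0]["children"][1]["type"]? "parent"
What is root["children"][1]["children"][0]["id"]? 492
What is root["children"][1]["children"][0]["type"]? "branch"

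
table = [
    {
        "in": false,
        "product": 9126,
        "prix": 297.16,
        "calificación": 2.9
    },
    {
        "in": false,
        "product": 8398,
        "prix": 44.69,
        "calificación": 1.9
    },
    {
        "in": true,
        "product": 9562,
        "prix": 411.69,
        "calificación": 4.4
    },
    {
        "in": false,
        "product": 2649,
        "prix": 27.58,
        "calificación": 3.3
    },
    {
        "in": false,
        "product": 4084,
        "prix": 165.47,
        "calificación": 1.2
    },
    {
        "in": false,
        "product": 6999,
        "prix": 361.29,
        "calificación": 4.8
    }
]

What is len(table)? 6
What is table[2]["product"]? 9562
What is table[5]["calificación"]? 4.8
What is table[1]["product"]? 8398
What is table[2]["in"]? True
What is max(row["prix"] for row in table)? 411.69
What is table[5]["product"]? 6999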